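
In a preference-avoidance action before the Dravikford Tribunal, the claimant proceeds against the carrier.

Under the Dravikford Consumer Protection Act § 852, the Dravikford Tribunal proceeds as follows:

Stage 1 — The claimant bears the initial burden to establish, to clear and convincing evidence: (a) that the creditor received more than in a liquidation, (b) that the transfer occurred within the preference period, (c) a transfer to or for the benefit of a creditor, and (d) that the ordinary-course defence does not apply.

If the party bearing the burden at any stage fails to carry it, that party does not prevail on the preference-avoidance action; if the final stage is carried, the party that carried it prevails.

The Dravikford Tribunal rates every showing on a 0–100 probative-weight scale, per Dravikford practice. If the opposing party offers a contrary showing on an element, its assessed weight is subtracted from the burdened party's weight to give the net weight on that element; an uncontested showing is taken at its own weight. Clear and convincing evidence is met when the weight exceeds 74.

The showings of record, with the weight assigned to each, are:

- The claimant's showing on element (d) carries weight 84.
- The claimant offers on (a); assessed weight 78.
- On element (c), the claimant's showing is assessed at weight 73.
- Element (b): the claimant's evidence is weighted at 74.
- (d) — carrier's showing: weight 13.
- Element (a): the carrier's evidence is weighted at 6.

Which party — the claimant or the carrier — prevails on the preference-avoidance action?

Stage 1 — burden on claimant; standard: clear and convincing evidence (weight exceeds 74).
    (a): 78 − 6 = 72 ≤ 74 [not met]
    (b): 74 ≤ 74 [not met]
    (c): 73 ≤ 74 [not met]
    (d): 84 − 13 = 71 ≤ 74 [not met]
  Stage 1 not carried; the claimant fails its burden.
The analysis ends at Stage 1; the carrier prevails.

carrier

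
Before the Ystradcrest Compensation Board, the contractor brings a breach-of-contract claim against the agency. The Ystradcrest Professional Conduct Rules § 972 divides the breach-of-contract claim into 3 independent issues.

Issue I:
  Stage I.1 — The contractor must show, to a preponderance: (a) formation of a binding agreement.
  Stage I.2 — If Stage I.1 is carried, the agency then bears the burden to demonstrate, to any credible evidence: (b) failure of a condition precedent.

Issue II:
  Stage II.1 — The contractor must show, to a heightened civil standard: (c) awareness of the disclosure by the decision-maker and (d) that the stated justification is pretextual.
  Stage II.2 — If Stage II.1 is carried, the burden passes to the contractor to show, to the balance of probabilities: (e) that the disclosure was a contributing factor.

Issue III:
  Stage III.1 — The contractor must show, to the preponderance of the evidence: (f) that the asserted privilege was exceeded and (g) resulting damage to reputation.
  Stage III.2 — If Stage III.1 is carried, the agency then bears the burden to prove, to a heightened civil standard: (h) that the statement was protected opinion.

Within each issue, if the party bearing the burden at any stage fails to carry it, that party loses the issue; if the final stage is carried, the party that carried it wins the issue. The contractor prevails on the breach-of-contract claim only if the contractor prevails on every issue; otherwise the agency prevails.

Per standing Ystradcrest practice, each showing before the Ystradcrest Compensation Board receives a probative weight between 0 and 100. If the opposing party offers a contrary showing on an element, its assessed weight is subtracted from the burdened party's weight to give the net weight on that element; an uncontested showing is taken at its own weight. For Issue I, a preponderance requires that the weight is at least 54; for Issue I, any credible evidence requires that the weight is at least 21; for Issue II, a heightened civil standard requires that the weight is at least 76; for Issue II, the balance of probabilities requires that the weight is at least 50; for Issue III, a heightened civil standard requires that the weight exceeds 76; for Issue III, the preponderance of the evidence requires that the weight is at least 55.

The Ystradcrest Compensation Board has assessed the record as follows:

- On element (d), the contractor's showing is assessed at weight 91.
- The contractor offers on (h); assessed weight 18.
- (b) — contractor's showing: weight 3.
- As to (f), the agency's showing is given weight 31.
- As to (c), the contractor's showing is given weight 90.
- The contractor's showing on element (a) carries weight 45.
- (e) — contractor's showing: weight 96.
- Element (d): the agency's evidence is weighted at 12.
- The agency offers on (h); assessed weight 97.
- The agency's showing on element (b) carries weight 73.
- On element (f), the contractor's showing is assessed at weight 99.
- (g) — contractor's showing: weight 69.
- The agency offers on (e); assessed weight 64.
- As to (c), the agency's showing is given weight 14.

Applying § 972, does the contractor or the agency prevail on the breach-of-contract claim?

— Issue I —
Stage I.1 (contractor, a preponderance, weight is at least 54): (a) 45 < 54 — fails.
  The contractor does not carry Stage I.1.
So the agency prevails on this issue.
— Issue II —
Stage II.1 (contractor, a heightened civil standard, weight is at least 76): (c) net 90−14=76 ≥ 76 — meets; (d) net 91−12=79 ≥ 76 — meets.
  All elements met. The contractor retains the burden for Stage II.2.
Stage II.2 (contractor, the balance of probabilities, weight is at least 50): (e) net 96−64=32 < 50 — fails.
  Stage II.2 not carried; the contractor fails its burden.
The analysis ends at Stage II.2; the agency prevails on this issue.
— Issue III —
Stage III.1 — burden on contractor; standard: the preponderance of the evidence (weight is at least 55).
    (f): 99 − 31 = 68 ≥ 55 [met]
    (g): 69 ≥ 55 [met]
  All elements met. The burden passes to the agency.
Stage III.2 — burden on agency; standard: a heightened civil standard (weight exceeds 76).
    (h): 97 − 18 = 79 > 76 [met]
  All elements met at the final stage.
Every stage carried; the agency prevails on this issue.
Per-issue: Issue I → agency; Issue II → agency; Issue III → agency. The contractor must prevail on every issue; overall, the agency prevails.

agency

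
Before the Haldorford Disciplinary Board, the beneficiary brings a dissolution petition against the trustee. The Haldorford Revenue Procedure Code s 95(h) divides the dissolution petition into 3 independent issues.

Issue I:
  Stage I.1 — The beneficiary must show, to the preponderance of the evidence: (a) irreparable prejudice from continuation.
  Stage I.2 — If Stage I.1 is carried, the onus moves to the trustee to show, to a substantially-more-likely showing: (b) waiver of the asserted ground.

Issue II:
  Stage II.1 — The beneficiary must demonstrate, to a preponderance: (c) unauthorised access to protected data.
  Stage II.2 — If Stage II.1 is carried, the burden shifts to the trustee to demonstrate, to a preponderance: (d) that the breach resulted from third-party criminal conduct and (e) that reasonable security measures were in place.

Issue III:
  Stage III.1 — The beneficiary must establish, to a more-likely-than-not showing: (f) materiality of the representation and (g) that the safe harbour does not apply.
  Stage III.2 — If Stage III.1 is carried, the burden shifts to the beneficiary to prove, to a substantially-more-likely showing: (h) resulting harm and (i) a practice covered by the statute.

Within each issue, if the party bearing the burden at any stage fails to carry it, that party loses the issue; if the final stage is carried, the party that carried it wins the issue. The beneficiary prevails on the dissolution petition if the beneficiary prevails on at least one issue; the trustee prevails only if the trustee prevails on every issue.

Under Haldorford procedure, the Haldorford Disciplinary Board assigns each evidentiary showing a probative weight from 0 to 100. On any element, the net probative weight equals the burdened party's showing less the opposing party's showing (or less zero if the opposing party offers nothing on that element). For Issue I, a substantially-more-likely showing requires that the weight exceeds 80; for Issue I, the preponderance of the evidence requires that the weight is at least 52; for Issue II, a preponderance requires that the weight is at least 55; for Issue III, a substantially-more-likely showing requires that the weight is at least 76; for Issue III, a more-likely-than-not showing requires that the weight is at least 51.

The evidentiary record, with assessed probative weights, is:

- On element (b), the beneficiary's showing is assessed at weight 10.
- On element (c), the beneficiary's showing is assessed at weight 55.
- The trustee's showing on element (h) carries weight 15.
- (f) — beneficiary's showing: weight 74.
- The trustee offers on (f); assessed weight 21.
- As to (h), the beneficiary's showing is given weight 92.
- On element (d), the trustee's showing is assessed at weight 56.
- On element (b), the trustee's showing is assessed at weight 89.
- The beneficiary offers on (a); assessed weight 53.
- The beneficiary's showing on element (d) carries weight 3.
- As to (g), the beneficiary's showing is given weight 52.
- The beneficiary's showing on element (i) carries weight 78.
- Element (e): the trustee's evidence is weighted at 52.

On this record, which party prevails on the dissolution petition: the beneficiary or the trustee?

beneficiary

— Issue I —
Stage I.1 (beneficiary, the preponderance of the evidence, weight is at least 52): (a) 53 ≥ 52 — meets.
  Stage I.1 carried; the burden shifts to the trustee.
Stage I.2 (trustee, a substantially-more-likely showing, weight exceeds 80): (b) net 89−10=79 ≤ 80 — fails.
  Stage I.2 not carried; the trustee fails its burden.
The analysis ends at Stage I.2; the beneficiary prevails on this issue.
— Issue II —
Stage II.1 — burden on beneficiary; standard: a preponderance (weight is at least 55).
    (c): 55 ≥ 55 [met]
  All elements met. The burden passes to the trustee.
Stage II.2 — burden on trustee; standard: a preponderance (weight is at least 55).
    (d): 56 − 3 = 53 < 55 [not met]
    (e): 52 < 55 [not met]
  The trustee does not carry Stage II.2.
So the beneficiary prevails on this issue.
— Issue III —
Stage III.1 — burden on beneficiary; standard: a more-likely-than-not showing (weight is at least 51).
    (f): 74 − 21 = 53 ≥ 51 [met]
    (g): 52 ≥ 51 [met]
  Stage III.1 is satisfied; the beneficiary continues to bear the burden.
Stage III.2 — burden on beneficiary; standard: a substantially-more-likely showing (weight is at least 76).
    (h): 92 − 15 = 77 ≥ 76 [met]
    (i): 78 ≥ 76 [met]
  Stage III.2 carried; the final stage is satisfied.
Every stage carried; the beneficiary prevails on this issue.
Per-issue: Issue I → beneficiary; Issue II → beneficiary; Issue III → beneficiary. The beneficiary must prevail on at least one issue; overall, the beneficiary prevails.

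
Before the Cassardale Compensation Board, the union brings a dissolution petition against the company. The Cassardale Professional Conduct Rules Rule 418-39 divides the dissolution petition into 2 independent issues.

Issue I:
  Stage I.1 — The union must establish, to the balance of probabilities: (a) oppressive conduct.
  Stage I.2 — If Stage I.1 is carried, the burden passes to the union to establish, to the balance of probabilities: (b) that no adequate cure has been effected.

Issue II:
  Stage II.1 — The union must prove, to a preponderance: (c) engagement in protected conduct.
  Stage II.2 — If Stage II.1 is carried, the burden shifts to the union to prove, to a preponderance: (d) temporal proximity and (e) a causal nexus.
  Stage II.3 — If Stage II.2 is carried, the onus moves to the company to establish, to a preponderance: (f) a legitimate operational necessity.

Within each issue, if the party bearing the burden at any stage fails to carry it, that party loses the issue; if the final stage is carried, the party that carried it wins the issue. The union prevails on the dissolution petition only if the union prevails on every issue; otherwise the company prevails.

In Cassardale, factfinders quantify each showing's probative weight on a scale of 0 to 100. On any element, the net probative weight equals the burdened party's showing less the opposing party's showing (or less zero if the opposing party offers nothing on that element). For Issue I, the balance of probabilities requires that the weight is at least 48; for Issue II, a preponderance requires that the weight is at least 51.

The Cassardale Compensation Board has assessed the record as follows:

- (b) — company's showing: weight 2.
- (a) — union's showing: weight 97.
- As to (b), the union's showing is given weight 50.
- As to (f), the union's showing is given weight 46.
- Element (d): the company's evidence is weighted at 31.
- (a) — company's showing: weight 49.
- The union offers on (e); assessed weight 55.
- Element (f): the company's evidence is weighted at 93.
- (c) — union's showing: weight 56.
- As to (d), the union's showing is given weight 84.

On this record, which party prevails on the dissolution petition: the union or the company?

— Issue I —
Stage I.1 (union, the balance of probabilities, weight is at least 48): (a) net 97−49=48 ≥ 48 — meets.
  All elements met. The union retains the burden for Stage I.2.
Stage I.2 (union, the balance of probabilities, weight is at least 48): (b) net 50−2=48 ≥ 48 — meets.
  Stage I.2 carried; the final stage is satisfied.
All stages carried — the union prevails on this issue.
— Issue II —
Stage II.1 — burden on union; standard: a preponderance (weight is at least 51).
    (c): 56 ≥ 51 [met]
  Stage II.1 is satisfied; the union continues to bear the burden.
Stage II.2 — burden on union; standard: a preponderance (weight is at least 51).
    (d): 84 − 31 = 53 ≥ 51 [met]
    (e): 55 ≥ 51 [met]
  All elements met. The burden passes to the company.
Stage II.3 — burden on company; standard: a preponderance (weight is at least 51).
    (f): 93 − 46 = 47 < 51 [not met]
  Not every element is met, so the company fails to carry Stage II.3.
So the union prevails on this issue.
Per-issue: Issue I → union; Issue II → union. The union must prevail on every issue; overall, the union prevails.

union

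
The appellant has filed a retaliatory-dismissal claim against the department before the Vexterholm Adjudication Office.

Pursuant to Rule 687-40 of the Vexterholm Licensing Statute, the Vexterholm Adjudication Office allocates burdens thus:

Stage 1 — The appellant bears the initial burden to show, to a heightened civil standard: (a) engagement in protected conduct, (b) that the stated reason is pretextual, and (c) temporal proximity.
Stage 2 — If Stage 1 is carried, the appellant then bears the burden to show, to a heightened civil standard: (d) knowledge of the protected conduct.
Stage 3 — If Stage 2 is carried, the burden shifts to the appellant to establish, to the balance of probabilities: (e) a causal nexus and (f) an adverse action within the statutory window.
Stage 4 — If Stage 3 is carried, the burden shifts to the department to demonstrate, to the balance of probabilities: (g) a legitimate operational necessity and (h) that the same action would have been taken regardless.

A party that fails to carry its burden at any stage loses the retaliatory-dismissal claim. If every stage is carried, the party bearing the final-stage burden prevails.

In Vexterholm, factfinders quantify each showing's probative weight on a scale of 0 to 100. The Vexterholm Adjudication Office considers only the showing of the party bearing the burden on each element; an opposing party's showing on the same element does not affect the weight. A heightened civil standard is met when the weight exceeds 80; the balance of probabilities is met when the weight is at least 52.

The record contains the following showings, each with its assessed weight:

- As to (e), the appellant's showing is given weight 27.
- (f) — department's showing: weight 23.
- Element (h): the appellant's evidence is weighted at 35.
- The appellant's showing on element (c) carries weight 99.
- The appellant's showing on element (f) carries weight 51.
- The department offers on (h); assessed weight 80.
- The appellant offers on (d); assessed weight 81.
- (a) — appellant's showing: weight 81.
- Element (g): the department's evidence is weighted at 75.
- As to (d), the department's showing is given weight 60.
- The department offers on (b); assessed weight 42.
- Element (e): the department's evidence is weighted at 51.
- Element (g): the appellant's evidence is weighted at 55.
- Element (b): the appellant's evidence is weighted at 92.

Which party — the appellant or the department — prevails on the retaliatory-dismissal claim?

Stage 1 (appellant, a heightened civil standard, weight exceeds 80): (a) 81 > 80 — meets; (b) 92 (department's 42 disregarded) > 80 — meets; (c) 99 > 80 — meets.
  Stage 1 carried; the burden remains with the appellant.
Stage 2 (appellant, a heightened civil standard, weight exceeds 80): (d) 81 (department's 60 disregarded) > 80 — meets.
  All elements met. The appellant retains the burden for Stage 3.
Stage 3 (appellant, the balance of probabilities, weight is at least 52): (e) 27 (department's 51 disregarded) < 52 — fails; (f) 51 (department's 23 disregarded) < 52 — fails.
  The appellant does not carry Stage 3.
The analysis ends at Stage 3; the department prevails.

department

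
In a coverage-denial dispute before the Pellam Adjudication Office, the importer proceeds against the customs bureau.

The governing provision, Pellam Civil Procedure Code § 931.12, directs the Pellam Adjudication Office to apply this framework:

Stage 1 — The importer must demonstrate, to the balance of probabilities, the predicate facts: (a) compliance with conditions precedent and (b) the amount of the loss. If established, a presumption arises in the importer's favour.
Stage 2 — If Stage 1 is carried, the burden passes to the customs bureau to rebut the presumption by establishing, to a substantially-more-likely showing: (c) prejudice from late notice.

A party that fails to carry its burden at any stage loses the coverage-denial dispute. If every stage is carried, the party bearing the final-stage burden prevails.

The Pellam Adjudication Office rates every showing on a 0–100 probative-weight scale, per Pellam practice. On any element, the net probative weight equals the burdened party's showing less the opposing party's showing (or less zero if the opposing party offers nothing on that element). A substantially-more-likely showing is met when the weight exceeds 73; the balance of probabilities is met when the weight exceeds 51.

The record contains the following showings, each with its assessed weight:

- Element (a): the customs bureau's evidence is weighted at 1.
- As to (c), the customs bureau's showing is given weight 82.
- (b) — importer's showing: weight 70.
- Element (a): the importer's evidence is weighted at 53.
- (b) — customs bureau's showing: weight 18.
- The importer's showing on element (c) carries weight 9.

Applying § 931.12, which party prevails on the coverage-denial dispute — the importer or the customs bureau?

Stage 1 (importer, the balance of probabilities, weight exceeds 51): (a) net 53−1=52 > 51 — meets; (b) net 70−18=52 > 51 — meets.
  Stage 1 carried; the burden shifts to the customs bureau.
Stage 2 (customs bureau, a substantially-more-likely showing, weight exceeds 73): (c) net 82−9=73 ≤ 73 — fails.
  The customs bureau does not carry Stage 2.
The importer prevails.

importer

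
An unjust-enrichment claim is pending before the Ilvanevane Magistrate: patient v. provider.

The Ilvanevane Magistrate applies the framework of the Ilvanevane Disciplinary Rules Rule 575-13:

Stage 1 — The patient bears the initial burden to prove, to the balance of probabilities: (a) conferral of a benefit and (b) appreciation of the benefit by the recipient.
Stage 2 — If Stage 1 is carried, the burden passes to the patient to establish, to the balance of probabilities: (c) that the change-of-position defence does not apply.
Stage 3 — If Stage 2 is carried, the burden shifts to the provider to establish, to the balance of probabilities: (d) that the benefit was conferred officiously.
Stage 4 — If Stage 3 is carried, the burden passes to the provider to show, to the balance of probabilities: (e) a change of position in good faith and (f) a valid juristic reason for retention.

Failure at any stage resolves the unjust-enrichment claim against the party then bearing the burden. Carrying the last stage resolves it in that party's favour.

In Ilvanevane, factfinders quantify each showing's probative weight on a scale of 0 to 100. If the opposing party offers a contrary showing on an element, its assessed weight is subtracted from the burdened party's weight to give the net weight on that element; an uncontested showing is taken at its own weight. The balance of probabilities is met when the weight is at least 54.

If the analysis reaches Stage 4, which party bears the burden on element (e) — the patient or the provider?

Stage 4's rule assigns the burden to the provider (to the balance of probabilities).

provider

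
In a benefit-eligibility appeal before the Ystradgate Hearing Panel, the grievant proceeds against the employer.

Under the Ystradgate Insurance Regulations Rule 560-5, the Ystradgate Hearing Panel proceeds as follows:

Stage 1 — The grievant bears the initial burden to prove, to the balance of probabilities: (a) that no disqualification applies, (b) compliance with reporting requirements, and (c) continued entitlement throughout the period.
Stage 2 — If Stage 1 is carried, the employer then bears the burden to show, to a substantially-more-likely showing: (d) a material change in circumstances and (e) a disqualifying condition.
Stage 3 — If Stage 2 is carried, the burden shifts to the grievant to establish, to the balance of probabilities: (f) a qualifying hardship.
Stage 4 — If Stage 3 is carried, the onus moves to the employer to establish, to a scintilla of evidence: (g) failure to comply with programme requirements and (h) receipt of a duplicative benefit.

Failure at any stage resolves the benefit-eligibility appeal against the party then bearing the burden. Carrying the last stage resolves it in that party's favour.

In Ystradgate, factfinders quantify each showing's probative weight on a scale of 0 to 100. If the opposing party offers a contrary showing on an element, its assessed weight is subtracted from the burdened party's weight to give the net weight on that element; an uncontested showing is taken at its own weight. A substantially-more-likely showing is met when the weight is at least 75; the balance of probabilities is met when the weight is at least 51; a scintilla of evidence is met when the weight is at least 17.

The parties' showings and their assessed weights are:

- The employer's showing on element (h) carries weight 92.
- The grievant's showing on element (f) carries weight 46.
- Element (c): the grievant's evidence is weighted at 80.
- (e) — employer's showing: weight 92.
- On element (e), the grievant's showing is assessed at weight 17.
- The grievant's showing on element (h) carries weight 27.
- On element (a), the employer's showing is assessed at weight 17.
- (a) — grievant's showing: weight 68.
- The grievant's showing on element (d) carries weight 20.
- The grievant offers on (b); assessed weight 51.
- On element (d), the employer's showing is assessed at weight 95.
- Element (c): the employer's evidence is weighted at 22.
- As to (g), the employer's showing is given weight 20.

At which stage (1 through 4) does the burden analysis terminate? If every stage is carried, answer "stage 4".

Stage 1 — burden on grievant; standard: the balance of probabilities (weight is at least 51).
    (a): 68 − 17 = 51 ≥ 51 [met]
    (b): 51 ≥ 51 [met]
    (c): 80 − 22 = 58 ≥ 51 [met]
  Stage 1 carried; the burden shifts to the employer.
Stage 2 — burden on employer; standard: a substantially-more-likely showing (weight is at least 75).
    (d): 95 − 20 = 75 ≥ 75 [met]
    (e): 92 − 17 = 75 ≥ 75 [met]
  All elements met. The burden passes to the grievant.
Stage 3 — burden on grievant; standard: the balance of probabilities (weight is at least 51).
    (f): 46 < 51 [not met]
  Stage 3 not carried; the grievant fails its burden.
The employer prevails.

stage 3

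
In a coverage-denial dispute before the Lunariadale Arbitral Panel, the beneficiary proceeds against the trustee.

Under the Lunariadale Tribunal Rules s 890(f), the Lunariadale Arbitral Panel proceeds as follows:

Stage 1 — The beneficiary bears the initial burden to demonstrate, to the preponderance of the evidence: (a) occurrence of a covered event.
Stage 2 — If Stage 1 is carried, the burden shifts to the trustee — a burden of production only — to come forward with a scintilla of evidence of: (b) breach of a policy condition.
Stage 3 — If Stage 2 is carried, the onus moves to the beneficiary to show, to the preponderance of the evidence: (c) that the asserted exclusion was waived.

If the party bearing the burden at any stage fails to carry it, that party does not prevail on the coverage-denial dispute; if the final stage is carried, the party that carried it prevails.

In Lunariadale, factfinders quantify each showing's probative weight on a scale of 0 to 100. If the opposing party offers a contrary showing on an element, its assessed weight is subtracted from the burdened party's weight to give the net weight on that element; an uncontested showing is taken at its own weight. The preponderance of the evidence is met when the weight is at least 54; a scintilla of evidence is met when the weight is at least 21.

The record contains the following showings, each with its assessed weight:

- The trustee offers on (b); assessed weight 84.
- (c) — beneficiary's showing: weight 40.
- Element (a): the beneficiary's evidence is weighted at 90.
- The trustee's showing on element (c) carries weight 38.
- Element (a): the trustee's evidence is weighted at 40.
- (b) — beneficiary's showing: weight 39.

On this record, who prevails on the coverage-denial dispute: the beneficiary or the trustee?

trustee

At Stage 1 the beneficiary must meet the preponderance of the evidence (weight is at least 54): on (a) the weight is 90 less the opposing 40 gives net 50, < 54, so (a) does not meet the standard.
  Not every element is met, so the beneficiary fails to carry Stage 1.
So the trustee prevails.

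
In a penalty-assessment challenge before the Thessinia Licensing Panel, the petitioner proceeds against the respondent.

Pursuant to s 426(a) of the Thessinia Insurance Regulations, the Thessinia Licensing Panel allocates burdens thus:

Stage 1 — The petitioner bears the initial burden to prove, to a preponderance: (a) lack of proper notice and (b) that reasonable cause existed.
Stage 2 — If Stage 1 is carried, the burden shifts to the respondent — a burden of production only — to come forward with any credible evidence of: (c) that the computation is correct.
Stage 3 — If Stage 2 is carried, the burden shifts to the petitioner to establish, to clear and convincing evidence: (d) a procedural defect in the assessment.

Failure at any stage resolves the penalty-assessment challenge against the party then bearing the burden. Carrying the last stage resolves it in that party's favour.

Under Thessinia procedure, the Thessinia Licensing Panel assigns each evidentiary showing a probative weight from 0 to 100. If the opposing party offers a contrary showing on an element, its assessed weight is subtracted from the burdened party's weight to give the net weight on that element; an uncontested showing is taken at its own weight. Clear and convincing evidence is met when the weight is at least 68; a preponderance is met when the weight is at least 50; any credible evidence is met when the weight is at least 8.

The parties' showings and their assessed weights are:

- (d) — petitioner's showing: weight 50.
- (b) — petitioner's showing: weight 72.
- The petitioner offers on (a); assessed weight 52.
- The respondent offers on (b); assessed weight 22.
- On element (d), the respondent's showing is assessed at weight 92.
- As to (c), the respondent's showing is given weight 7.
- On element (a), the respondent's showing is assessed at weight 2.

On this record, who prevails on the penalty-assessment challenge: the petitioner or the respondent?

petitioner

Stage 1 — burden on petitioner; standard: a preponderance (weight is at least 50).
    (a): 52 − 2 = 50 ≥ 50 [met]
    (b): 72 − 22 = 50 ≥ 50 [met]
  Stage 1 carried; the burden shifts to the respondent.
Stage 2 — burden on respondent; standard: any credible evidence (weight is at least 8).
    (c): 7 < 8 [not met]
  Stage 2 not carried; the respondent fails its burden.
The analysis ends at Stage 2; the petitioner prevails.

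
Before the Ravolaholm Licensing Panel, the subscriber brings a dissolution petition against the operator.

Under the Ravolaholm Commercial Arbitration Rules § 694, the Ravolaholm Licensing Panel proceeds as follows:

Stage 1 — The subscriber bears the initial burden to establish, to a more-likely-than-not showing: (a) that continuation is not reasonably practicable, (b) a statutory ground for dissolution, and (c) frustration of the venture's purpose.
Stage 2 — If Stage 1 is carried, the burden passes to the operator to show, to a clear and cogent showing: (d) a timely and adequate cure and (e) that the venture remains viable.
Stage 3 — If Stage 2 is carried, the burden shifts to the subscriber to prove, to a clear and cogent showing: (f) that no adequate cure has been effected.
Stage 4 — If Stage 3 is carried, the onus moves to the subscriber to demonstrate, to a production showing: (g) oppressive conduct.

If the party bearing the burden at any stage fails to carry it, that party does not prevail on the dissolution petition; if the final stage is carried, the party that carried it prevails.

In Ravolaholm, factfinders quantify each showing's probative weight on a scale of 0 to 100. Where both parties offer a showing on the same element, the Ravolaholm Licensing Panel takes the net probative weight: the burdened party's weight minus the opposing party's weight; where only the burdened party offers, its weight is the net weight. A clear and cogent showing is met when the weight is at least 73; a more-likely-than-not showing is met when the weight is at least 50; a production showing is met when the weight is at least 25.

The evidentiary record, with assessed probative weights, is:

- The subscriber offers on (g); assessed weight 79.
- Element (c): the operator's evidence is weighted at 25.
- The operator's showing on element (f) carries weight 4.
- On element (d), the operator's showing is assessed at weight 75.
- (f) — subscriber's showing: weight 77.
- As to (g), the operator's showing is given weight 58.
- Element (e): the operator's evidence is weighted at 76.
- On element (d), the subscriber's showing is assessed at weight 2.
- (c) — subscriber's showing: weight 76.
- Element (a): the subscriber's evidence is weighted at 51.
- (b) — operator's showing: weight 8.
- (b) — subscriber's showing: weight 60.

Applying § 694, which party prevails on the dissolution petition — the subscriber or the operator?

Stage 1 — burden on subscriber; standard: a more-likely-than-not showing (weight is at least 50).
    (a): 51 ≥ 50 [met]
    (b): 60 − 8 = 52 ≥ 50 [met]
    (c): 76 − 25 = 51 ≥ 50 [met]
  Stage 1 is satisfied; the onus moves to the operator.
Stage 2 — burden on operator; standard: a clear and cogent showing (weight is at least 73).
    (d): 75 − 2 = 73 ≥ 73 [met]
    (e): 76 ≥ 73 [met]
  The operator carries Stage 2; the subscriber now bears the burden.
Stage 3 — burden on subscriber; standard: a clear and cogent showing (weight is at least 73).
    (f): 77 − 4 = 73 ≥ 73 [met]
  Stage 3 carried; the burden remains with the subscriber.
Stage 4 — burden on subscriber; standard: a production showing (weight is at least 25).
    (g): 79 − 58 = 21 < 25 [not met]
  Stage 4 not carried; the subscriber fails its burden.
The analysis ends at Stage 4; the operator prevails.

operator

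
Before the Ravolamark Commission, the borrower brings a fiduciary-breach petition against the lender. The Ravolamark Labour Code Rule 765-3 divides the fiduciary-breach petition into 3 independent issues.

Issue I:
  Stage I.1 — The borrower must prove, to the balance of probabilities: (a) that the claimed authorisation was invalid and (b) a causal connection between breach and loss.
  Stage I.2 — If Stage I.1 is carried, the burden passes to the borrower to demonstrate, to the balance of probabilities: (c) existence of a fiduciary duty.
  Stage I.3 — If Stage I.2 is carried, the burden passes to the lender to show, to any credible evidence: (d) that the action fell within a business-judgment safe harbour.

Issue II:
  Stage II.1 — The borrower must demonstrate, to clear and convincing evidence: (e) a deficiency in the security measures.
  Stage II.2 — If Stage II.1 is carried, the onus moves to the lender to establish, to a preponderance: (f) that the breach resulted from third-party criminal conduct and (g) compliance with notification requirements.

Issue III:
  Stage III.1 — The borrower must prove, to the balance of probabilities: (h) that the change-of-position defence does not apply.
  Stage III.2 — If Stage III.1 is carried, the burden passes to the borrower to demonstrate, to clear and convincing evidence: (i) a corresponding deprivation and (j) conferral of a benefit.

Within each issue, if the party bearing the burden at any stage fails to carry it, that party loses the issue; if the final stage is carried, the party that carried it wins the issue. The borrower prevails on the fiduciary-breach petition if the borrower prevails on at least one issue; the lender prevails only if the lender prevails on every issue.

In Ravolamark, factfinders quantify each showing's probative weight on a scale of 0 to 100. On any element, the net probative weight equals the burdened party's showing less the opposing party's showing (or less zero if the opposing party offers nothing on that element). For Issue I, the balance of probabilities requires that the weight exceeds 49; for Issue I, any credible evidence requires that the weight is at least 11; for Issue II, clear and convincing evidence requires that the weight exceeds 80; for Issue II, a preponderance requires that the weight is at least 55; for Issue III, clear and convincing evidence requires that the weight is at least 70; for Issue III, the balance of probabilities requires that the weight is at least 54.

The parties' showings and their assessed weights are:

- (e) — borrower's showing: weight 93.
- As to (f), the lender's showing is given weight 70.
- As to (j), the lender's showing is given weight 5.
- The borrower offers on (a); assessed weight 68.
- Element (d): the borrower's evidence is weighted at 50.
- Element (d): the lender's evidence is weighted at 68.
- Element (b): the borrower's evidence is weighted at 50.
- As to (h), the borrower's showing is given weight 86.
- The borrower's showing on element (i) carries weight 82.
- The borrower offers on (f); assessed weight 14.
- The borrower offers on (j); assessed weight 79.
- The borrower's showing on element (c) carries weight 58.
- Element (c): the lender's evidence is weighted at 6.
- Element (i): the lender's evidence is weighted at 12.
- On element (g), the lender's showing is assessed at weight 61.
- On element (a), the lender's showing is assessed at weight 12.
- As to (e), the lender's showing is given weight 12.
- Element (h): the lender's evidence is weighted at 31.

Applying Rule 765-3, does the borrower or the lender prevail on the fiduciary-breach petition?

— Issue I —
Stage I.1 (borrower, the balance of probabilities, weight exceeds 49): (a) net 68−12=56 > 49 — meets; (b) 50 > 49 — meets.
  Stage I.1 is satisfied; the borrower continues to bear the burden.
Stage I.2 (borrower, the balance of probabilities, weight exceeds 49): (c) net 58−6=52 > 49 — meets.
  Stage I.2 is satisfied; the onus moves to the lender.
Stage I.3 (lender, any credible evidence, weight is at least 11): (d) net 68−50=18 ≥ 11 — meets.
  All elements met at the final stage.
With every stage satisfied, the lender prevails on this issue.
— Issue II —
Stage II.1 — burden on borrower; standard: clear and convincing evidence (weight exceeds 80).
    (e): 93 − 12 = 81 > 80 [met]
  Stage II.1 carried; the burden shifts to the lender.
Stage II.2 — burden on lender; standard: a preponderance (weight is at least 55).
    (f): 70 − 14 = 56 ≥ 55 [met]
    (g): 61 ≥ 55 [met]
  All elements met at the final stage.
Every stage carried; the lender prevails on this issue.
— Issue III —
Stage III.1 (borrower, the balance of probabilities, weight is at least 54): (h) net 86−31=55 ≥ 54 — meets.
  Stage III.1 is satisfied; the borrower continues to bear the burden.
Stage III.2 (borrower, clear and convincing evidence, weight is at least 70): (i) net 82−12=70 ≥ 70 — meets; (j) net 79−5=74 ≥ 70 — meets.
  All elements met at the final stage.
All stages carried — the borrower prevails on this issue.
Per-issue: Issue I → lender; Issue II → lender; Issue III → borrower. The borrower must prevail on at least one issue; overall, the borrower prevails.

borrower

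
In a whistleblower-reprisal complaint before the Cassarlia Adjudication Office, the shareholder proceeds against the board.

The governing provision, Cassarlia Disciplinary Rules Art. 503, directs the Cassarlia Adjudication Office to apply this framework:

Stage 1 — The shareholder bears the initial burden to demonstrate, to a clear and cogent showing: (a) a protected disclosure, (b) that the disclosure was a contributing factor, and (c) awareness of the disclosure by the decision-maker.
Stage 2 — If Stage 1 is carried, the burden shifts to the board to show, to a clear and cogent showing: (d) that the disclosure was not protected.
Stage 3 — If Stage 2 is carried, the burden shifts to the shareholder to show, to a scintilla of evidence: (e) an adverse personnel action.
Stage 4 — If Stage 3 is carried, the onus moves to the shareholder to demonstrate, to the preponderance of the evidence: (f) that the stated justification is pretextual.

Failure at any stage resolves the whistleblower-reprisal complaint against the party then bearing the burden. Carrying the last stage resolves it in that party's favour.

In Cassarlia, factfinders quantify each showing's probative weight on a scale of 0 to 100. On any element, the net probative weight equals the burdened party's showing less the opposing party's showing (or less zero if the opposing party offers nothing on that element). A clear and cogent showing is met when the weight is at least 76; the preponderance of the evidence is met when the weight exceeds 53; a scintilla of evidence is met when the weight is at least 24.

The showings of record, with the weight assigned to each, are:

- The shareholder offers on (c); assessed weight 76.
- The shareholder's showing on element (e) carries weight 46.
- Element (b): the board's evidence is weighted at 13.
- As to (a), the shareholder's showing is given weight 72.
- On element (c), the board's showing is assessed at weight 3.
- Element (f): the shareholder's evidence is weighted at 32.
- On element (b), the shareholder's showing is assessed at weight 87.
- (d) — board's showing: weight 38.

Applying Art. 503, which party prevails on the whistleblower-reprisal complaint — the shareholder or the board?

At Stage 1 the shareholder must meet a clear and cogent showing (weight is at least 76): on (a) the weight is 72, < 76, so (a) does not meet the standard; on (b) the weight is 87 less the opposing 13 gives net 74, < 76, so (b) does not meet the standard; on (c) the weight is 76 less the opposing 3 gives net 73, < 76, so (c) does not meet the standard.
  Stage 1 not carried; the shareholder fails its burden.
The analysis ends at Stage 1; the board prevails.

board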